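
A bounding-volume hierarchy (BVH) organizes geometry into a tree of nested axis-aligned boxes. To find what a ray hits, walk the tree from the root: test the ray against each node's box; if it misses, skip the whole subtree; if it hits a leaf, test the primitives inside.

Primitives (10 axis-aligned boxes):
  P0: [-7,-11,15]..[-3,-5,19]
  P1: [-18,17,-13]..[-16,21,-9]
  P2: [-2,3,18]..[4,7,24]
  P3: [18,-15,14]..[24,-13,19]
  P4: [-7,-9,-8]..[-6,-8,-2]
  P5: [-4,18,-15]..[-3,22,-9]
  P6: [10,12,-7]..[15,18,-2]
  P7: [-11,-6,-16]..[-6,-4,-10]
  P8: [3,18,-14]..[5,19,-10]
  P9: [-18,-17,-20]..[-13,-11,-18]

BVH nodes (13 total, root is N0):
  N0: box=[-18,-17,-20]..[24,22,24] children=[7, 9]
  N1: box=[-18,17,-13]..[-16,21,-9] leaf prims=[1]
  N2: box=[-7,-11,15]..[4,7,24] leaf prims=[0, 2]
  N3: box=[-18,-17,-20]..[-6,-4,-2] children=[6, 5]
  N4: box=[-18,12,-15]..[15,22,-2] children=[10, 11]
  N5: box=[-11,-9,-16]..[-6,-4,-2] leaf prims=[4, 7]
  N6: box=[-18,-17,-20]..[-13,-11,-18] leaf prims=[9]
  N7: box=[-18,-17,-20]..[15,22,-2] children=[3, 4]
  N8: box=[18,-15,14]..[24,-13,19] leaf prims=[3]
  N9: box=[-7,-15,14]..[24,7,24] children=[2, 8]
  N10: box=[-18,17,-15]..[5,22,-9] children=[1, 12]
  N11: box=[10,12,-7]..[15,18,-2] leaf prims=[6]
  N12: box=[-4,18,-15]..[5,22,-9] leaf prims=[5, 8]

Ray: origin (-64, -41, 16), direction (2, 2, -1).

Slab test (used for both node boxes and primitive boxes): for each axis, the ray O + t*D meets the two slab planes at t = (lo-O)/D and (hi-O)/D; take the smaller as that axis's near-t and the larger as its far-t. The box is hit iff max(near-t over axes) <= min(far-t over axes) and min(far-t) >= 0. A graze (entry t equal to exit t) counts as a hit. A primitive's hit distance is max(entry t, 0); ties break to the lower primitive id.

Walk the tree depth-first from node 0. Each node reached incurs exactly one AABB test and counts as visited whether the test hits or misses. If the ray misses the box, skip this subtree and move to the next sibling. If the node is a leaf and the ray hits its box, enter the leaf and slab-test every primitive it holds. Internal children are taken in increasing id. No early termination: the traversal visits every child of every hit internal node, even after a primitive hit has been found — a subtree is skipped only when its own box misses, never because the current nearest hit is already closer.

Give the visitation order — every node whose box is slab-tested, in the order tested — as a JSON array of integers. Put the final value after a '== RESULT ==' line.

Traverse from the root:
N0 x:[23,44] y:[12,63/2] z:[-8,36] -> hit [23,63/2], descend [7, 9]
  N7 x:[23,79/2] y:[12,63/2] z:[18,36] -> hit [23,63/2], descend [3, 4]
    N3 x:[23,29] y:[12,37/2] z:[18,36] -> miss, prune
    N4 x:[23,79/2] y:[53/2,63/2] z:[18,31] -> hit [53/2,31], descend [10, 11]
      N10 x:[23,69/2] y:[29,63/2] z:[25,31] -> hit [29,31], descend [1, 12]
        N1 x:[23,24] y:[29,31] z:[25,29] -> miss, prune
        N12 x:[30,69/2] y:[59/2,63/2] z:[25,31] -> hit [30,31] leaf, test {P5@t=30, P8(miss)}
      N11 x:[37,79/2] y:[53/2,59/2] z:[18,23] -> miss, prune
  N9 x:[57/2,44] y:[13,24] z:[-8,2] -> miss, prune

Visited [0, 7, 3, 4, 10, 1, 12, 11, 9]. Tests: 9 box, 1 leaf. Nearest: P5.

== RESULT ==
[0, 7, 3, 4, 10, 1, 12, 11, 9]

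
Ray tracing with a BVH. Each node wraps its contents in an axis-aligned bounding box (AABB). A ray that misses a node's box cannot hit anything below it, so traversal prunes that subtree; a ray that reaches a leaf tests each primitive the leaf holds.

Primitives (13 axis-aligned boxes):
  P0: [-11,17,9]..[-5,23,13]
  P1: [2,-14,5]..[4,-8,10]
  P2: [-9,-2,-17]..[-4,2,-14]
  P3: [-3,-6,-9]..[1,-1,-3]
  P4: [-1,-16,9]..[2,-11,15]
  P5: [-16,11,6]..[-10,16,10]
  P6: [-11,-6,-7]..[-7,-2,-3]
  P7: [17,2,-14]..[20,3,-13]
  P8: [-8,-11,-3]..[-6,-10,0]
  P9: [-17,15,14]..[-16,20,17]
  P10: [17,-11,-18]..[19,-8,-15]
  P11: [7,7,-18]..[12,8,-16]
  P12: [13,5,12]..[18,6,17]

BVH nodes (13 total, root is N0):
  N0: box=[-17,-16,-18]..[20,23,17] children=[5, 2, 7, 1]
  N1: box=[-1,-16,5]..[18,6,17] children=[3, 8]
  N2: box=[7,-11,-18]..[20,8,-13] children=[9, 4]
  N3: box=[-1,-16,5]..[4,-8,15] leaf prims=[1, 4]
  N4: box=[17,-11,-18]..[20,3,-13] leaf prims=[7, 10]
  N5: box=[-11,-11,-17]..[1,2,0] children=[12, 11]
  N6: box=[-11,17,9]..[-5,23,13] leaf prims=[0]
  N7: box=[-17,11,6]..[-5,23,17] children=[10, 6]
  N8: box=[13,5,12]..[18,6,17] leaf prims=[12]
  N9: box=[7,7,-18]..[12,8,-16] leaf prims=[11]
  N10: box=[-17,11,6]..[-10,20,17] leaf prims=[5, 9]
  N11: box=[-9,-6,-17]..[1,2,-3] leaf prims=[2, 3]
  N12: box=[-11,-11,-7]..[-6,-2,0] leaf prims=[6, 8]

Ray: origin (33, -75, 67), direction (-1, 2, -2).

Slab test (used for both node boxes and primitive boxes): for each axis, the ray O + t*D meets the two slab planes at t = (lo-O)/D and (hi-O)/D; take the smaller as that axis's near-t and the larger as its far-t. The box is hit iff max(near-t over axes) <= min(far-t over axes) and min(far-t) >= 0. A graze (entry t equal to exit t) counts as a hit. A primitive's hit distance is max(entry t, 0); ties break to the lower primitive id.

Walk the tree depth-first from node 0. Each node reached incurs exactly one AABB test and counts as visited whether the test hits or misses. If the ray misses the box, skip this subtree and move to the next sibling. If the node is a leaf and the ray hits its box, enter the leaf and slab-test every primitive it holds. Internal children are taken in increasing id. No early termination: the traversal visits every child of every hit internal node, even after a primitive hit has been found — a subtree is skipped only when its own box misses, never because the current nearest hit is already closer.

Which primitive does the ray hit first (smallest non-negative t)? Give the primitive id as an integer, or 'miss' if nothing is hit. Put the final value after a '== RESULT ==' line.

Trace the traversal:
N0 x:[13,50] y:[59/2,49] z:[25,85/2] -> hit [59/2,85/2], descend [1, 2, 5, 7]
  N1 x:[15,34] y:[59/2,81/2] z:[25,31] -> hit [59/2,31], descend [3, 8]
    N3 x:[29,34] y:[59/2,67/2] z:[26,31] -> hit [59/2,31] leaf, test {P1@t=61/2, P4(miss)}
    N8 x:[15,20] y:[40,81/2] z:[25,55/2] -> miss, prune
  N2 x:[13,26] y:[32,83/2] z:[40,85/2] -> miss, prune
  N5 x:[32,44] y:[32,77/2] z:[67/2,42] -> hit [67/2,77/2], descend [11, 12]
    N11 x:[32,42] y:[69/2,77/2] z:[35,42] -> hit [35,77/2] leaf, test {P2(miss), P3@t=35}
    N12 x:[39,44] y:[32,73/2] z:[67/2,37] -> miss, prune
  N7 x:[38,50] y:[43,49] z:[25,61/2] -> miss, prune

Visited [0, 1, 3, 8, 2, 5, 11, 12, 7]. Tests: 9 box, 2 leaf. Nearest: P1.

== RESULT ==
1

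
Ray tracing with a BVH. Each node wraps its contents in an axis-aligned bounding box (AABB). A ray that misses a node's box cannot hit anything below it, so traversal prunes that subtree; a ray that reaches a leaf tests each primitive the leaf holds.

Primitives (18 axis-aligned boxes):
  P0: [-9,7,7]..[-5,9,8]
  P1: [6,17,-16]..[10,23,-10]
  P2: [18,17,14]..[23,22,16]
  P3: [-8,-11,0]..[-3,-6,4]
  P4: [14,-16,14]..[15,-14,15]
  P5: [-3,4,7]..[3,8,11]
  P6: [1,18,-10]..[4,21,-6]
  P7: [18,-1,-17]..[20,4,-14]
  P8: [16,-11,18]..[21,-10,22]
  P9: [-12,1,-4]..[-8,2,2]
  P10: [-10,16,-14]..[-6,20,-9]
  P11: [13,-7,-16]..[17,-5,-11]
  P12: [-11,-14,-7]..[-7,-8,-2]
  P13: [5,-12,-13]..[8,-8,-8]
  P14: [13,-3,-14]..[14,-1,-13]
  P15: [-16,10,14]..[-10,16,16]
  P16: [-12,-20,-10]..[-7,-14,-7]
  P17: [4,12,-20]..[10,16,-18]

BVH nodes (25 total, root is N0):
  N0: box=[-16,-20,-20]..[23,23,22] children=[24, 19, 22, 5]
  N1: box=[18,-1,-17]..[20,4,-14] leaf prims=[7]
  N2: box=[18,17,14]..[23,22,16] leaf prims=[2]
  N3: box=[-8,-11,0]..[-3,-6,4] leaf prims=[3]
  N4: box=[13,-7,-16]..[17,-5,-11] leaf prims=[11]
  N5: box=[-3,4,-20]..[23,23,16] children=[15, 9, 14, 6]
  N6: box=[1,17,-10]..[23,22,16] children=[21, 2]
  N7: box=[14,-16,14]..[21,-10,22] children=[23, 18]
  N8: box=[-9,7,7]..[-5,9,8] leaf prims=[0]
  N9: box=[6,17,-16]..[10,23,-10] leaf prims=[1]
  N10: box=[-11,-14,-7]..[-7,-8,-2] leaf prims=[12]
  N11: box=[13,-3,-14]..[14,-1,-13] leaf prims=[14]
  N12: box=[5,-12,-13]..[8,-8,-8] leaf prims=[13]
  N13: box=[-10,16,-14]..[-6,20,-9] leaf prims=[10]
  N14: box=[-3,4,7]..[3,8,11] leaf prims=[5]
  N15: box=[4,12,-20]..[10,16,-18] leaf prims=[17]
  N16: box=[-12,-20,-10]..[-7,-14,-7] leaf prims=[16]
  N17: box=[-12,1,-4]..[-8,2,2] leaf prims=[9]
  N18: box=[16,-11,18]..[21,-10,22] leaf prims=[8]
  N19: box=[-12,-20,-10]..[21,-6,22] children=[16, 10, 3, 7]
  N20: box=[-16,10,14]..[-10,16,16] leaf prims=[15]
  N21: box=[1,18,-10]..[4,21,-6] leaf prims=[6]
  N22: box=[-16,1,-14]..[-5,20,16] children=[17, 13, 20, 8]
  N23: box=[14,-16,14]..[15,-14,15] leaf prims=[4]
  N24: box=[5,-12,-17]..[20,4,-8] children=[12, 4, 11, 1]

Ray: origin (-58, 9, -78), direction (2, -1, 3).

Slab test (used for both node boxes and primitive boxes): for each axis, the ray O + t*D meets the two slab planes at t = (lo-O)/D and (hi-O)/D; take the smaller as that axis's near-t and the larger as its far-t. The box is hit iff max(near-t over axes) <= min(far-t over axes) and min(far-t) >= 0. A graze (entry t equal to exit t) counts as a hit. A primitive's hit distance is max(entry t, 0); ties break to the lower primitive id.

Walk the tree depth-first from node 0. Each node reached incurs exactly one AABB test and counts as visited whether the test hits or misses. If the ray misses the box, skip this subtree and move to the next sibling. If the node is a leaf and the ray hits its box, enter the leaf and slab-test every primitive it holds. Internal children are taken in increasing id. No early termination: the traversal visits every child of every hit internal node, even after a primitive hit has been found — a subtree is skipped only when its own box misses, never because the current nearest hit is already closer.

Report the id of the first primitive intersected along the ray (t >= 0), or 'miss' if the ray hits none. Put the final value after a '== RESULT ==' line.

Walk:
N0 x:[21,81/2] y:[-14,29] z:[58/3,100/3] -> hit [21,29], descend [5, 19, 22, 24]
  N5 x:[55/2,81/2] y:[-14,5] z:[58/3,94/3] -> miss, prune
  N19 x:[23,79/2] y:[15,29] z:[68/3,100/3] -> hit [23,29], descend [3, 7, 10, 16]
    N3 x:[25,55/2] y:[15,20] z:[26,82/3] -> miss, prune
    N7 x:[36,79/2] y:[19,25] z:[92/3,100/3] -> miss, prune
    N10 x:[47/2,51/2] y:[17,23] z:[71/3,76/3] -> miss, prune
    N16 x:[23,51/2] y:[23,29] z:[68/3,71/3] -> hit [23,71/3] leaf, test {P16@t=23}
  N22 x:[21,53/2] y:[-11,8] z:[64/3,94/3] -> miss, prune
  N24 x:[63/2,39] y:[5,21] z:[61/3,70/3] -> miss, prune

Summary -> nodes [0, 5, 19, 3, 7, 10, 16, 22, 24]; box-tests=9; leaf-entries=1; first=P16

== RESULT ==
16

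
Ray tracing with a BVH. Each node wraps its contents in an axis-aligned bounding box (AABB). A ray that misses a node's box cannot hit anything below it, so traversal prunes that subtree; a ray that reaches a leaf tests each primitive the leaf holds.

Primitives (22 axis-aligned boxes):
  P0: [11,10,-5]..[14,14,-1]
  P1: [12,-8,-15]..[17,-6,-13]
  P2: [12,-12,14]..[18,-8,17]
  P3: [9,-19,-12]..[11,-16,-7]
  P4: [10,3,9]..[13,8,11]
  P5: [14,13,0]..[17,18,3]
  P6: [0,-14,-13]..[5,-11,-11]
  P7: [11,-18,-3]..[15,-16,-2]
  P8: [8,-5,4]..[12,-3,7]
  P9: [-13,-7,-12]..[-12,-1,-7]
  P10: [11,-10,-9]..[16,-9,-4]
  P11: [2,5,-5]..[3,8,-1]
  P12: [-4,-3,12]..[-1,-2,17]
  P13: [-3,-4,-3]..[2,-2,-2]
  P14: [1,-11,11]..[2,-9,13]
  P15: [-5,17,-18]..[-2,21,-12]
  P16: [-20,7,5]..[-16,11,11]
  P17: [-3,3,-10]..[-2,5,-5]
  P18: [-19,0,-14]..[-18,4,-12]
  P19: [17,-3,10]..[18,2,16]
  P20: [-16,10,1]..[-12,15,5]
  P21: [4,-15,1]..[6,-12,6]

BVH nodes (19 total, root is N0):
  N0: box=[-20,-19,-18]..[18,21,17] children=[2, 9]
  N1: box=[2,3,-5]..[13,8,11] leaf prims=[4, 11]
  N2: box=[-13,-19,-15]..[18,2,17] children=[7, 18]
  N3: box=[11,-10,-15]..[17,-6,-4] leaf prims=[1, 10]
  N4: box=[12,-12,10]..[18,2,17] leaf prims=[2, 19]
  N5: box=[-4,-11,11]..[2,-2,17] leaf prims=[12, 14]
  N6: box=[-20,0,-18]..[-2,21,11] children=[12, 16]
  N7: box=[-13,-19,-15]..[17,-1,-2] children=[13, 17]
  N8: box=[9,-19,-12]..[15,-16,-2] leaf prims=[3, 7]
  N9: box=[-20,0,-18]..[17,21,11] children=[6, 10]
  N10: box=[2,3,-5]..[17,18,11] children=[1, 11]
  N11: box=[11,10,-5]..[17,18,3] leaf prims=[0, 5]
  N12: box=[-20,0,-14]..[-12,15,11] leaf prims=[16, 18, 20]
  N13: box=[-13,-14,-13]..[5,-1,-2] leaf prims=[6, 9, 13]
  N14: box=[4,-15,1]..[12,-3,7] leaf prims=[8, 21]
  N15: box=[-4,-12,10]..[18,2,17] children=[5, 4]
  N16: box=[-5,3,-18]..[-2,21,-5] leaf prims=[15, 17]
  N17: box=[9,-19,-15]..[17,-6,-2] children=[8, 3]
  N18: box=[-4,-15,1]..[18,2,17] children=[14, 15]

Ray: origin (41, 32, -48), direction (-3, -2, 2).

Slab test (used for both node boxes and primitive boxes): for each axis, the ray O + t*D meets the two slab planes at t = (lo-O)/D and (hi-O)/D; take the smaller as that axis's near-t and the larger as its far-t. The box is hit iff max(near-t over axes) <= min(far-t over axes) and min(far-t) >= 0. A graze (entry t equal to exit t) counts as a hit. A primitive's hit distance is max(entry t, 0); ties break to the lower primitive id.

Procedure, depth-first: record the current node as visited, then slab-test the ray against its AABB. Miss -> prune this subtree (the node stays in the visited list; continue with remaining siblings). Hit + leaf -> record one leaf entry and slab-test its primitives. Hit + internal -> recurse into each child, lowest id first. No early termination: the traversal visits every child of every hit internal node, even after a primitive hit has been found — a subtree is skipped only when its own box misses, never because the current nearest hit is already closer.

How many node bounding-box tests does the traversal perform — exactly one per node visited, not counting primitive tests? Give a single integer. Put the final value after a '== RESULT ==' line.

Traverse from the root:
N0 x:[23/3,61/3] y:[11/2,51/2] z:[15,65/2] -> hit [15,61/3], descend [2, 9]
  N2 x:[23/3,18] y:[15,51/2] z:[33/2,65/2] -> hit [33/2,18], descend [7, 18]
    N7 x:[8,18] y:[33/2,51/2] z:[33/2,23] -> hit [33/2,18], descend [13, 17]
      N13 x:[12,18] y:[33/2,23] z:[35/2,23] -> hit [35/2,18] leaf, test {P6(miss), P9@t=18, P13(miss)}
      N17 x:[8,32/3] y:[19,51/2] z:[33/2,23] -> miss, prune
    N18 x:[23/3,15] y:[15,47/2] z:[49/2,65/2] -> miss, prune
  N9 x:[8,61/3] y:[11/2,16] z:[15,59/2] -> hit [15,16], descend [6, 10]
    N6 x:[43/3,61/3] y:[11/2,16] z:[15,59/2] -> hit [15,16], descend [12, 16]
      N12 x:[53/3,61/3] y:[17/2,16] z:[17,59/2] -> miss, prune
      N16 x:[43/3,46/3] y:[11/2,29/2] z:[15,43/2] -> miss, prune
    N10 x:[8,13] y:[7,29/2] z:[43/2,59/2] -> miss, prune

Visited [0, 2, 7, 13, 17, 18, 9, 6, 12, 16, 10]. Tests: 11 box, 1 leaf. Nearest: P9.

== RESULT ==
11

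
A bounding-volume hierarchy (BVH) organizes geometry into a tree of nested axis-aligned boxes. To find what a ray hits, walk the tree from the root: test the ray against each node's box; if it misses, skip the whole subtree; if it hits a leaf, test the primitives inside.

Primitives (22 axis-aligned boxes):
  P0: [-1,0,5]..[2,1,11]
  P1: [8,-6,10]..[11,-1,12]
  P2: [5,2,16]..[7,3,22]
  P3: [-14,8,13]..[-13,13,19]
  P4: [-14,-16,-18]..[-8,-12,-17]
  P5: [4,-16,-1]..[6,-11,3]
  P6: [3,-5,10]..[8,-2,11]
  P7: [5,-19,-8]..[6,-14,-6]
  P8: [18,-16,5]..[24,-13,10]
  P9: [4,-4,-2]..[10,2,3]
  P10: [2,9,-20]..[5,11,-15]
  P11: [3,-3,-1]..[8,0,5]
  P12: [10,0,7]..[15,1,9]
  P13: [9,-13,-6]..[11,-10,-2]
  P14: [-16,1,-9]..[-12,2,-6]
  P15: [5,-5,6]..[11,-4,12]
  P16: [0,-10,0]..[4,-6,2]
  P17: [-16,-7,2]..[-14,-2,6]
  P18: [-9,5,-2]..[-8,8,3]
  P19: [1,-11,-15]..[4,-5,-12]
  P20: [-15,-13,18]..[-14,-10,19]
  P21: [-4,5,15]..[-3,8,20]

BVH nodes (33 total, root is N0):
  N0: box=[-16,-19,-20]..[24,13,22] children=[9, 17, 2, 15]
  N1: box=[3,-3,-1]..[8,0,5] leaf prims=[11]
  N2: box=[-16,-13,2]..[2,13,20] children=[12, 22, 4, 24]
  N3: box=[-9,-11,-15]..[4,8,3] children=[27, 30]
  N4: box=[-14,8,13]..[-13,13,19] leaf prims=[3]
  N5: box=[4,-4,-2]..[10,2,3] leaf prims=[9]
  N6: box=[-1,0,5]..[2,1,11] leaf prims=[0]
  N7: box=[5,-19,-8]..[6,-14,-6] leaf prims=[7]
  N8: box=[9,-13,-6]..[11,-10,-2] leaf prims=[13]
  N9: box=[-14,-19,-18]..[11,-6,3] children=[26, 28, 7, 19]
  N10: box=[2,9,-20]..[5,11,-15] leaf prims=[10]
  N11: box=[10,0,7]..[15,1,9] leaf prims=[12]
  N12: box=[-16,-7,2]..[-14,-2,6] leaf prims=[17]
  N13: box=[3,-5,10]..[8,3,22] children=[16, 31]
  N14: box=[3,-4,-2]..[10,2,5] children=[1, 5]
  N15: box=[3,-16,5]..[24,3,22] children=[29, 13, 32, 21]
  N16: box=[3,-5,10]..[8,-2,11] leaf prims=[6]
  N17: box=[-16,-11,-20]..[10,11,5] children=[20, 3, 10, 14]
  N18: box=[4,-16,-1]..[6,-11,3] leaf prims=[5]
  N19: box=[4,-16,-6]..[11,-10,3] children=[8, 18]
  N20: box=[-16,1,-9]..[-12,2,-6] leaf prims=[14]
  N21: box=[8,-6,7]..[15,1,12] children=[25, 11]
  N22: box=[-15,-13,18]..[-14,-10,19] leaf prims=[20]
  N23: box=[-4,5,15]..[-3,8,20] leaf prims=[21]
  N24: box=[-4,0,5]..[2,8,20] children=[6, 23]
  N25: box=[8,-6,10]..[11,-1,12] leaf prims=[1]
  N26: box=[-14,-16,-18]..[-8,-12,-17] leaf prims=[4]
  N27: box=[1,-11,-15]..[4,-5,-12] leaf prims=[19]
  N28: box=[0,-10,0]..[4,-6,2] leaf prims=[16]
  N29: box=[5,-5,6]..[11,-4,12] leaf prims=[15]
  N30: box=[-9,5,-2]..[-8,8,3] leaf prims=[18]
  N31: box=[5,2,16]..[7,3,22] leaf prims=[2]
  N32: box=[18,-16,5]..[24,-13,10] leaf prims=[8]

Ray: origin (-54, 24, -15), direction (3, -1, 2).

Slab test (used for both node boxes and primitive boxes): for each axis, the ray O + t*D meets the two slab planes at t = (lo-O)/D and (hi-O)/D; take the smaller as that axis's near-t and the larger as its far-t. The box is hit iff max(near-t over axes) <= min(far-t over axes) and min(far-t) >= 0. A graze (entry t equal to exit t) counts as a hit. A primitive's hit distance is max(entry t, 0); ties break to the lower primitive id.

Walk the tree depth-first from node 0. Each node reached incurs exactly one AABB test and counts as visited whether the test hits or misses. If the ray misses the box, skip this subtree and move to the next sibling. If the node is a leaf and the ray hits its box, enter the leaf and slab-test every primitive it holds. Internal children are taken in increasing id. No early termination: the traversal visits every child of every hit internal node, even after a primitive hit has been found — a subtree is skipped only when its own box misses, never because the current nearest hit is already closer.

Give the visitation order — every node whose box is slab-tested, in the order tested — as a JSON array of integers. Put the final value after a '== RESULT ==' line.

Walk:
N0 x:[38/3,26] y:[11,43] z:[-5/2,37/2] -> hit [38/3,37/2], descend [2, 9, 15, 17]
  N2 x:[38/3,56/3] y:[11,37] z:[17/2,35/2] -> hit [38/3,35/2], descend [4, 12, 22, 24]
    N4 x:[40/3,41/3] y:[11,16] z:[14,17] -> miss, prune
    N12 x:[38/3,40/3] y:[26,31] z:[17/2,21/2] -> miss, prune
    N22 x:[13,40/3] y:[34,37] z:[33/2,17] -> miss, prune
    N24 x:[50/3,56/3] y:[16,24] z:[10,35/2] -> hit [50/3,35/2], descend [6, 23]
      N6 x:[53/3,56/3] y:[23,24] z:[10,13] -> miss, prune
      N23 x:[50/3,17] y:[16,19] z:[15,35/2] -> hit [50/3,17] leaf, test {P21@t=50/3}
  N9 x:[40/3,65/3] y:[30,43] z:[-3/2,9] -> miss, prune
  N15 x:[19,26] y:[21,40] z:[10,37/2] -> miss, prune
  N17 x:[38/3,64/3] y:[13,35] z:[-5/2,10] -> miss, prune

11 AABB tests over nodes [0, 2, 4, 12, 22, 24, 6, 23, 9, 15, 17]; 1 leaf entered; closest P21.

== RESULT ==
[0, 2, 4, 12, 22, 24, 6, 23, 9, 15, 17]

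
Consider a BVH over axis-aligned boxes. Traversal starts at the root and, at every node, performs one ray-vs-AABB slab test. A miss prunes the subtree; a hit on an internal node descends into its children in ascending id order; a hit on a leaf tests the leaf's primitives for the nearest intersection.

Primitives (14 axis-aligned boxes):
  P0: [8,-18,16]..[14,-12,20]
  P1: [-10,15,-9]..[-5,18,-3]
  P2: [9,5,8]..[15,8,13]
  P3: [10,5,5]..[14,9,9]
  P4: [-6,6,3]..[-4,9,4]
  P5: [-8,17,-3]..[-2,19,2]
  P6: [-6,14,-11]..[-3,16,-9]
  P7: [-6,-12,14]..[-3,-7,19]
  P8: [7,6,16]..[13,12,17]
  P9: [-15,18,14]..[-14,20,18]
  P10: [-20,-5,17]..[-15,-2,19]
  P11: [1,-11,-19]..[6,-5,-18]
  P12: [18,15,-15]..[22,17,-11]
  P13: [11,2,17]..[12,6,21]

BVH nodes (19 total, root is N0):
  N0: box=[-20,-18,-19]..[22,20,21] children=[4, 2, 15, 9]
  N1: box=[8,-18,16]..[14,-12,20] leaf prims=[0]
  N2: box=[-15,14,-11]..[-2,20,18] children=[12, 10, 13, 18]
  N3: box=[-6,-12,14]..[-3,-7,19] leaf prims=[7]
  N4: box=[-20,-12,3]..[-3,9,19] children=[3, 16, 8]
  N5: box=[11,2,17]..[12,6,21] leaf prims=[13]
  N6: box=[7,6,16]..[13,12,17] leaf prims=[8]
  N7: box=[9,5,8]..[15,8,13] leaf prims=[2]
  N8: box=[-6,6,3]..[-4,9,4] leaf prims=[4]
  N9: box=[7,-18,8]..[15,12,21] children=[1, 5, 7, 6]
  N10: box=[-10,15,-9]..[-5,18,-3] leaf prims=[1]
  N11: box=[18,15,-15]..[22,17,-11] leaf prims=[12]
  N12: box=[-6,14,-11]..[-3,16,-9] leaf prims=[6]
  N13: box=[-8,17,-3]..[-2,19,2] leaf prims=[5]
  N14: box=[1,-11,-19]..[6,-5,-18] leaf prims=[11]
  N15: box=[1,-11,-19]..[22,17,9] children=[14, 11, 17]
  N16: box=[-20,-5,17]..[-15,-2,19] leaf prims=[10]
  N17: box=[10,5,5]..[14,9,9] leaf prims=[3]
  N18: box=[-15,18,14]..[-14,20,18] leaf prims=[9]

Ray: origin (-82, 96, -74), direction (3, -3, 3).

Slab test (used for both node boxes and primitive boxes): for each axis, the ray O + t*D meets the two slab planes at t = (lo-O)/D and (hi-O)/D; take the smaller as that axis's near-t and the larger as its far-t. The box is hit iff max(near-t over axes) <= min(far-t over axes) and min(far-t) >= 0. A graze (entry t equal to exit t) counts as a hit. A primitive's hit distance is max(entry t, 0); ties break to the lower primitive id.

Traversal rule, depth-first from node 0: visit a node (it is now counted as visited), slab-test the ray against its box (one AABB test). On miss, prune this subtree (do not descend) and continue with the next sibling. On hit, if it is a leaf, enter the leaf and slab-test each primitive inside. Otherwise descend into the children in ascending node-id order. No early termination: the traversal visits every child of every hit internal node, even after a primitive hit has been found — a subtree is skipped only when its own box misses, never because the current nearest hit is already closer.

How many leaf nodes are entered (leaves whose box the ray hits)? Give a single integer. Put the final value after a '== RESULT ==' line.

Walk:
N0 x:[62/3,104/3] y:[76/3,38] z:[55/3,95/3] -> hit [76/3,95/3], descend [2, 4, 9, 15]
  N2 x:[67/3,80/3] y:[76/3,82/3] z:[21,92/3] -> hit [76/3,80/3], descend [10, 12, 13, 18]
    N10 x:[24,77/3] y:[26,27] z:[65/3,71/3] -> miss, prune
    N12 x:[76/3,79/3] y:[80/3,82/3] z:[21,65/3] -> miss, prune
    N13 x:[74/3,80/3] y:[77/3,79/3] z:[71/3,76/3] -> miss, prune
    N18 x:[67/3,68/3] y:[76/3,26] z:[88/3,92/3] -> miss, prune
  N4 x:[62/3,79/3] y:[29,36] z:[77/3,31] -> miss, prune
  N9 x:[89/3,97/3] y:[28,38] z:[82/3,95/3] -> hit [89/3,95/3], descend [1, 5, 6, 7]
    N1 x:[30,32] y:[36,38] z:[30,94/3] -> miss, prune
    N5 x:[31,94/3] y:[30,94/3] z:[91/3,95/3] -> hit [31,94/3] leaf, test {P13@t=31}
    N6 x:[89/3,95/3] y:[28,30] z:[30,91/3] -> hit [30,30] leaf, test {P8@t=30}
    N7 x:[91/3,97/3] y:[88/3,91/3] z:[82/3,29] -> miss, prune
  N15 x:[83/3,104/3] y:[79/3,107/3] z:[55/3,83/3] -> hit [83/3,83/3], descend [11, 14, 17]
    N11 x:[100/3,104/3] y:[79/3,27] z:[59/3,21] -> miss, prune
    N14 x:[83/3,88/3] y:[101/3,107/3] z:[55/3,56/3] -> miss, prune
    N17 x:[92/3,32] y:[29,91/3] z:[79/3,83/3] -> miss, prune

16 AABB tests over nodes [0, 2, 10, 12, 13, 18, 4, 9, 1, 5, 6, 7, 15, 11, 14, 17]; 2 leaves entered; closest P8.

== RESULT ==
2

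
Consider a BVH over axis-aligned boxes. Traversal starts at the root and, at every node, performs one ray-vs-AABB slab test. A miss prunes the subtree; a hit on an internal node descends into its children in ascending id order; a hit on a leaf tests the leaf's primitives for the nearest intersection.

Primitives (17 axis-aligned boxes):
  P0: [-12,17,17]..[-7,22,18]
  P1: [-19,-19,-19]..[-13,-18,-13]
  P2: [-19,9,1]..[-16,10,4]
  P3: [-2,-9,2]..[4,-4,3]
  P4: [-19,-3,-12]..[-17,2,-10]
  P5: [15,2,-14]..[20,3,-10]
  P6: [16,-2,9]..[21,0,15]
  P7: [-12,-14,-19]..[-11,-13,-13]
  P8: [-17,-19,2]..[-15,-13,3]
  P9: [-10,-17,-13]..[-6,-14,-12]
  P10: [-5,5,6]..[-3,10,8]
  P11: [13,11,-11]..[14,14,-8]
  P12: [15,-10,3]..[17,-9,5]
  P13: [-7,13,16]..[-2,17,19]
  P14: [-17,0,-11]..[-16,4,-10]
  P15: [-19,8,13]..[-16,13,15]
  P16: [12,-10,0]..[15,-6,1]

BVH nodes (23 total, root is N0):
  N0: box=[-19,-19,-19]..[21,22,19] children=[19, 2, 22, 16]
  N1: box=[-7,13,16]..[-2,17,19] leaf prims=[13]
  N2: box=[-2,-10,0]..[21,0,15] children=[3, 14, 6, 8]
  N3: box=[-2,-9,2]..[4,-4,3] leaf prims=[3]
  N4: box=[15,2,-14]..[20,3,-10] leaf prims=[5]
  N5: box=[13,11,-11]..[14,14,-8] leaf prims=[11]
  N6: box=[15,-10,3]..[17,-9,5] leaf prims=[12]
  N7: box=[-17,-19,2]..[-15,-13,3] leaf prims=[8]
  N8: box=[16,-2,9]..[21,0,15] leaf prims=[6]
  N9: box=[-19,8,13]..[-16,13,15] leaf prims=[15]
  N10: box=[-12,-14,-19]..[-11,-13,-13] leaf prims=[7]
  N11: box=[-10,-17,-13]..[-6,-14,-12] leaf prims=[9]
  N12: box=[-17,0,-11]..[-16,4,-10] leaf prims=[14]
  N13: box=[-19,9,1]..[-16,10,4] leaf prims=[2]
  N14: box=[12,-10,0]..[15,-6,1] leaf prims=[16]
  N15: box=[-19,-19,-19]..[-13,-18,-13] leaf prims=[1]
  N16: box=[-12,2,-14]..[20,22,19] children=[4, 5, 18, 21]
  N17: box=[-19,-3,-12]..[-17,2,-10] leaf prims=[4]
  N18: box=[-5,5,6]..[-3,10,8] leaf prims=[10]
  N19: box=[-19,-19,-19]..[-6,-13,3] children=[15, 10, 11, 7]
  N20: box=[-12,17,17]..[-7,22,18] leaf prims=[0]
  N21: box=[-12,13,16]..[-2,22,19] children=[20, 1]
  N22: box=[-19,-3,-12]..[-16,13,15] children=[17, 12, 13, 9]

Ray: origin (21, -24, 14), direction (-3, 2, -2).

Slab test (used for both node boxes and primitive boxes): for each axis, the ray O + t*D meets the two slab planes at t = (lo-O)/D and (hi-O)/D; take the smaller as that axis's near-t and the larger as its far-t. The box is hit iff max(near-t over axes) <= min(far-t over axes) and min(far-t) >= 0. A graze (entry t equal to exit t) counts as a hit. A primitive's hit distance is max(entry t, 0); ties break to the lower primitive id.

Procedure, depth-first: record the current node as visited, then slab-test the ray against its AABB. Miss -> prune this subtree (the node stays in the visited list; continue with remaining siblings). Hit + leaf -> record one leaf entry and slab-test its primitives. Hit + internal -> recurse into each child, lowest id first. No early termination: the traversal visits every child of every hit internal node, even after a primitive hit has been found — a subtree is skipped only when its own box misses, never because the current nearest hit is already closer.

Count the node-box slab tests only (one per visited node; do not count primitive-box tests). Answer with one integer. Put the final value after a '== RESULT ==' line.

Trace the traversal:
N0 x:[0,40/3] y:[5/2,23] z:[-5/2,33/2] -> hit [5/2,40/3], descend [2, 16, 19, 22]
  N2 x:[0,23/3] y:[7,12] z:[-1/2,7] -> hit [7,7], descend [3, 6, 8, 14]
    N3 x:[17/3,23/3] y:[15/2,10] z:[11/2,6] -> miss, prune
    N6 x:[4/3,2] y:[7,15/2] z:[9/2,11/2] -> miss, prune
    N8 x:[0,5/3] y:[11,12] z:[-1/2,5/2] -> miss, prune
    N14 x:[2,3] y:[7,9] z:[13/2,7] -> miss, prune
  N16 x:[1/3,11] y:[13,23] z:[-5/2,14] -> miss, prune
  N19 x:[9,40/3] y:[5/2,11/2] z:[11/2,33/2] -> miss, prune
  N22 x:[37/3,40/3] y:[21/2,37/2] z:[-1/2,13] -> hit [37/3,13], descend [9, 12, 13, 17]
    N9 x:[37/3,40/3] y:[16,37/2] z:[-1/2,1/2] -> miss, prune
    N12 x:[37/3,38/3] y:[12,14] z:[12,25/2] -> hit [37/3,25/2] leaf, test {P14@t=37/3}
    N13 x:[37/3,40/3] y:[33/2,17] z:[5,13/2] -> miss, prune
    N17 x:[38/3,40/3] y:[21/2,13] z:[12,13] -> hit [38/3,13] leaf, test {P4@t=38/3}

Visited [0, 2, 3, 6, 8, 14, 16, 19, 22, 9, 12, 13, 17]. Tests: 13 box, 2 leaf. Nearest: P14.

== RESULT ==
13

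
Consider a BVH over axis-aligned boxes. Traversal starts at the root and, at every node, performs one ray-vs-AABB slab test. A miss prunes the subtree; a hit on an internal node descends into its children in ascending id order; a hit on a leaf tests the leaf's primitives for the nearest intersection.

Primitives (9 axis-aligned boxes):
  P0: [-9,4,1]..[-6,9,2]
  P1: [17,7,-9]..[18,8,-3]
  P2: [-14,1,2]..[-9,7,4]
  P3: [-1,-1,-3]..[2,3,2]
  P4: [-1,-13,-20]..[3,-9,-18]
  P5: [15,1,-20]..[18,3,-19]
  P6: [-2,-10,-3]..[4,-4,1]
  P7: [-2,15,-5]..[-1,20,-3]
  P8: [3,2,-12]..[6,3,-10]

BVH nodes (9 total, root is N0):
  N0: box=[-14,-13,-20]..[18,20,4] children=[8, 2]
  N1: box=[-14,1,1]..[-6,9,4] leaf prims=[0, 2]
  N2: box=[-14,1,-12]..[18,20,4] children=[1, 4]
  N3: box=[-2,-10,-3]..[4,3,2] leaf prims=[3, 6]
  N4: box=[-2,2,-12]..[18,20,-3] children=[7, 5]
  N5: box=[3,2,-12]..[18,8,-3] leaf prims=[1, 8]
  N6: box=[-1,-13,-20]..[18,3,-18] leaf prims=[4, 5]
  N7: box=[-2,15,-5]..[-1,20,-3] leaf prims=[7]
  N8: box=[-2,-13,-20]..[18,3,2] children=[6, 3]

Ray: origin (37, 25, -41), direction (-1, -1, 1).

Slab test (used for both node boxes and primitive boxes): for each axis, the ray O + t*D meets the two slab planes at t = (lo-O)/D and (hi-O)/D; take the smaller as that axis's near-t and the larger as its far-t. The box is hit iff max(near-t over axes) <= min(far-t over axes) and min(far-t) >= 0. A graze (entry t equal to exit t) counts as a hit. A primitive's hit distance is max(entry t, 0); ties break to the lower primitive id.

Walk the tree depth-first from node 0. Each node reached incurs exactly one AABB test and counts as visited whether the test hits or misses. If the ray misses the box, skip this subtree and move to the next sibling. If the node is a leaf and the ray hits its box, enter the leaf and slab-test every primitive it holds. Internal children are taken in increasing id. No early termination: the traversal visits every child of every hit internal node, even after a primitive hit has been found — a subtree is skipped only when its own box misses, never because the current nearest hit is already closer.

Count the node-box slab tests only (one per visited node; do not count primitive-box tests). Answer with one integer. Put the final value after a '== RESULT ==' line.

Trace the traversal:
N0 x:[19,51] y:[5,38] z:[21,45] -> hit [21,38], descend [2, 8]
  N2 x:[19,51] y:[5,24] z:[29,45] -> miss, prune
  N8 x:[19,39] y:[22,38] z:[21,43] -> hit [22,38], descend [3, 6]
    N3 x:[33,39] y:[22,35] z:[38,43] -> miss, prune
    N6 x:[19,38] y:[22,38] z:[21,23] -> hit [22,23] leaf, test {P4(miss), P5@t=22}

order=[0, 2, 8, 3, 6]  |boxes|=5  |leaves|=1  hit=P5

== RESULT ==
5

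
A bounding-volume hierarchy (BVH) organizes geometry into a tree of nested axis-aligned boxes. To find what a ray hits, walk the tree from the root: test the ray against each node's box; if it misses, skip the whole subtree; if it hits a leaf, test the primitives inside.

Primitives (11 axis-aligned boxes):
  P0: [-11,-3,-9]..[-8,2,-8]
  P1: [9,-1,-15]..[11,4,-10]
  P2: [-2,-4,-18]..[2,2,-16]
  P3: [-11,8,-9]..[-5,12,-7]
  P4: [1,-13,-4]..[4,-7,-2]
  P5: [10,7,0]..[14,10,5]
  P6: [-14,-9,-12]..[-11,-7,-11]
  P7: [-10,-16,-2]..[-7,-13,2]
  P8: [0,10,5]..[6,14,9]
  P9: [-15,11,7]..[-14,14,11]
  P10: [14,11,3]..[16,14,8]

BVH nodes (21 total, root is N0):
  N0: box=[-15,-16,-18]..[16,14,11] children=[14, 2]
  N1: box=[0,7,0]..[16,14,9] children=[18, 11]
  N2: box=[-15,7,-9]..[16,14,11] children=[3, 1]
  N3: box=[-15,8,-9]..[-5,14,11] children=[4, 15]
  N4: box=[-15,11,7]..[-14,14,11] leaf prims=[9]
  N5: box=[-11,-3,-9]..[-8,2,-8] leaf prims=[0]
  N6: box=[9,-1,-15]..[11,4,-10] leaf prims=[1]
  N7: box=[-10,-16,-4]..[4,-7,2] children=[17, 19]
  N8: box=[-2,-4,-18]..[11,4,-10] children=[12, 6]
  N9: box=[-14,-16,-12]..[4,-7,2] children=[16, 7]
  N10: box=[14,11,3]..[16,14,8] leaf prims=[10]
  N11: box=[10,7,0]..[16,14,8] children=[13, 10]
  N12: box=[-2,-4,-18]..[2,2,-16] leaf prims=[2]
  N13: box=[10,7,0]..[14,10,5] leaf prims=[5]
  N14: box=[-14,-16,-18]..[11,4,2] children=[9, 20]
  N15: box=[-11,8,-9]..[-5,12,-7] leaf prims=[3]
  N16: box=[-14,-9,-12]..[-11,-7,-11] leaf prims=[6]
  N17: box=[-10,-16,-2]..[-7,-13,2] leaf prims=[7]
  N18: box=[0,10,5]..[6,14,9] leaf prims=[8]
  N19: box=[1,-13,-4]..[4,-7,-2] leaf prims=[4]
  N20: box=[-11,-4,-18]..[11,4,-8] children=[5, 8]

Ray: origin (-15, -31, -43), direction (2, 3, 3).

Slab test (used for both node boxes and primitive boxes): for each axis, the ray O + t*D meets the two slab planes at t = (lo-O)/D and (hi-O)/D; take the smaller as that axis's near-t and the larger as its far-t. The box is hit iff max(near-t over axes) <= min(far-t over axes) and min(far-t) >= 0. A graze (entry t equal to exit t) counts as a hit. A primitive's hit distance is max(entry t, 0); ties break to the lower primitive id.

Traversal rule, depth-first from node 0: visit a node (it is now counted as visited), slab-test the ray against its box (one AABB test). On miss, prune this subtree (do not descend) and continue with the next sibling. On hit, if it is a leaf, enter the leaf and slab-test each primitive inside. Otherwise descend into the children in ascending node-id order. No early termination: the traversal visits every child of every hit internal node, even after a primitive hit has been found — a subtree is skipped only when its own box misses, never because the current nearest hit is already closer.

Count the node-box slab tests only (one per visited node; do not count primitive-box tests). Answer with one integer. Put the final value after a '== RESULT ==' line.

Trace the traversal:
N0 x:[0,31/2] y:[5,15] z:[25/3,18] -> hit [25/3,15], descend [2, 14]
  N2 x:[0,31/2] y:[38/3,15] z:[34/3,18] -> hit [38/3,15], descend [1, 3]
    N1 x:[15/2,31/2] y:[38/3,15] z:[43/3,52/3] -> hit [43/3,15], descend [11, 18]
      N11 x:[25/2,31/2] y:[38/3,15] z:[43/3,17] -> hit [43/3,15], descend [10, 13]
        N10 x:[29/2,31/2] y:[14,15] z:[46/3,17] -> miss, prune
        N13 x:[25/2,29/2] y:[38/3,41/3] z:[43/3,16] -> miss, prune
      N18 x:[15/2,21/2] y:[41/3,15] z:[16,52/3] -> miss, prune
    N3 x:[0,5] y:[13,15] z:[34/3,18] -> miss, prune
  N14 x:[1/2,13] y:[5,35/3] z:[25/3,15] -> hit [25/3,35/3], descend [9, 20]
    N9 x:[1/2,19/2] y:[5,8] z:[31/3,15] -> miss, prune
    N20 x:[2,13] y:[9,35/3] z:[25/3,35/3] -> hit [9,35/3], descend [5, 8]
      N5 x:[2,7/2] y:[28/3,11] z:[34/3,35/3] -> miss, prune
      N8 x:[13/2,13] y:[9,35/3] z:[25/3,11] -> hit [9,11], descend [6, 12]
        N6 x:[12,13] y:[10,35/3] z:[28/3,11] -> miss, prune
        N12 x:[13/2,17/2] y:[9,11] z:[25/3,9] -> miss, prune

Summary -> nodes [0, 2, 1, 11, 10, 13, 18, 3, 14, 9, 20, 5, 8, 6, 12]; box-tests=15; leaf-entries=0; first=miss

== RESULT ==
15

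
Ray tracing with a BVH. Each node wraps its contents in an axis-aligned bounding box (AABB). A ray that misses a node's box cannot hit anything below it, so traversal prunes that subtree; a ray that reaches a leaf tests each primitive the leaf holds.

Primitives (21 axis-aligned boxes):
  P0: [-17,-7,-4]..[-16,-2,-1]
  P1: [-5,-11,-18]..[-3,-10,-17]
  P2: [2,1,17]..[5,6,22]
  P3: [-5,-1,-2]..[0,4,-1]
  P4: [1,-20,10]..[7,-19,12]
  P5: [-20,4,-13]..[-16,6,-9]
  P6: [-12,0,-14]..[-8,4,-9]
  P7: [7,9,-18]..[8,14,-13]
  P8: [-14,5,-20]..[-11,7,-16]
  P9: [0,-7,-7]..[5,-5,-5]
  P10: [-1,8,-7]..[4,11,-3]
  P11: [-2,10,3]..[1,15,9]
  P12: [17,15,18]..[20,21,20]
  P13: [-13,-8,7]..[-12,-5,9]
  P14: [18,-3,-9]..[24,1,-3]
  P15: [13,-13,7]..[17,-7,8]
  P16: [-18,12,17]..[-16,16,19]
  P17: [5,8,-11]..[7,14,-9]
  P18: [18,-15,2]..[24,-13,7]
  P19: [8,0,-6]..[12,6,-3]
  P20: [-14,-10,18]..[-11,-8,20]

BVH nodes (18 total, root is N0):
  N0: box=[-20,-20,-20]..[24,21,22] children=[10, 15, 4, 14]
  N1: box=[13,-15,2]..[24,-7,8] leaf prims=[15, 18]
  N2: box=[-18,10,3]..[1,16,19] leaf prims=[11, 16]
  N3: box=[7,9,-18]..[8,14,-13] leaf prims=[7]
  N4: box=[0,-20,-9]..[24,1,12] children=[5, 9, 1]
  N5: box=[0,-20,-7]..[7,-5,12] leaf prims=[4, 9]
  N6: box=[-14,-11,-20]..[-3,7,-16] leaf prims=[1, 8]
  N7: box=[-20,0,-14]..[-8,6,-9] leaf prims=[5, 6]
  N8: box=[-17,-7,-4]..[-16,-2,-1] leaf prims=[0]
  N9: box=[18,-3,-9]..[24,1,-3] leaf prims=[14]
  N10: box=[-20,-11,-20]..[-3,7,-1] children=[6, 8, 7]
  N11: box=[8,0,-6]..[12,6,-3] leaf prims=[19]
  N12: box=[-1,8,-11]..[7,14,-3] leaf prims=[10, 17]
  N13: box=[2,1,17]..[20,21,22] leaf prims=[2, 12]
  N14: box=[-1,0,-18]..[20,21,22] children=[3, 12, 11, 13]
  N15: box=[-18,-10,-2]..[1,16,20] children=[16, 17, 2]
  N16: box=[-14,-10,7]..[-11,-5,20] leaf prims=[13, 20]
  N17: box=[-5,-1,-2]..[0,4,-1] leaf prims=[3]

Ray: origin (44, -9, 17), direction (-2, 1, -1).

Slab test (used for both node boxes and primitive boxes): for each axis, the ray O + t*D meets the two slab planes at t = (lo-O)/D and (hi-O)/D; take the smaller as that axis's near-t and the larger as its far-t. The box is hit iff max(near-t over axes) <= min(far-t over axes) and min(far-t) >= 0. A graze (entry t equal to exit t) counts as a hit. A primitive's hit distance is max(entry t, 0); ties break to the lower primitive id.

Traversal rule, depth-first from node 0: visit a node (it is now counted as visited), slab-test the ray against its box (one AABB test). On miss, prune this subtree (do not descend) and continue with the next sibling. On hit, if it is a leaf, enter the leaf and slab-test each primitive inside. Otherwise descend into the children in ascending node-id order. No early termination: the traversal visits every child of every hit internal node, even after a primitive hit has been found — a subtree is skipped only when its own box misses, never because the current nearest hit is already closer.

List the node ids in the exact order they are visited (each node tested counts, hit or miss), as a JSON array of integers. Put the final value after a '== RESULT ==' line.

Traverse from the root:
N0 x:[10,32] y:[-11,30] z:[-5,37] -> hit [10,30], descend [4, 10, 14, 15]
  N4 x:[10,22] y:[-11,10] z:[5,26] -> hit [10,10], descend [1, 5, 9]
    N1 x:[10,31/2] y:[-6,2] z:[9,15] -> miss, prune
    N5 x:[37/2,22] y:[-11,4] z:[5,24] -> miss, prune
    N9 x:[10,13] y:[6,10] z:[20,26] -> miss, prune
  N10 x:[47/2,32] y:[-2,16] z:[18,37] -> miss, prune
  N14 x:[12,45/2] y:[9,30] z:[-5,35] -> hit [12,45/2], descend [3, 11, 12, 13]
    N3 x:[18,37/2] y:[18,23] z:[30,35] -> miss, prune
    N11 x:[16,18] y:[9,15] z:[20,23] -> miss, prune
    N12 x:[37/2,45/2] y:[17,23] z:[20,28] -> hit [20,45/2] leaf, test {P10@t=20, P17(miss)}
    N13 x:[12,21] y:[10,30] z:[-5,0] -> miss, prune
  N15 x:[43/2,31] y:[-1,25] z:[-3,19] -> miss, prune

Visited [0, 4, 1, 5, 9, 10, 14, 3, 11, 12, 13, 15]. Tests: 12 box, 1 leaf. Nearest: P10.

== RESULT ==
[0, 4, 1, 5, 9, 10, 14, 3, 11, 12, 13, 15]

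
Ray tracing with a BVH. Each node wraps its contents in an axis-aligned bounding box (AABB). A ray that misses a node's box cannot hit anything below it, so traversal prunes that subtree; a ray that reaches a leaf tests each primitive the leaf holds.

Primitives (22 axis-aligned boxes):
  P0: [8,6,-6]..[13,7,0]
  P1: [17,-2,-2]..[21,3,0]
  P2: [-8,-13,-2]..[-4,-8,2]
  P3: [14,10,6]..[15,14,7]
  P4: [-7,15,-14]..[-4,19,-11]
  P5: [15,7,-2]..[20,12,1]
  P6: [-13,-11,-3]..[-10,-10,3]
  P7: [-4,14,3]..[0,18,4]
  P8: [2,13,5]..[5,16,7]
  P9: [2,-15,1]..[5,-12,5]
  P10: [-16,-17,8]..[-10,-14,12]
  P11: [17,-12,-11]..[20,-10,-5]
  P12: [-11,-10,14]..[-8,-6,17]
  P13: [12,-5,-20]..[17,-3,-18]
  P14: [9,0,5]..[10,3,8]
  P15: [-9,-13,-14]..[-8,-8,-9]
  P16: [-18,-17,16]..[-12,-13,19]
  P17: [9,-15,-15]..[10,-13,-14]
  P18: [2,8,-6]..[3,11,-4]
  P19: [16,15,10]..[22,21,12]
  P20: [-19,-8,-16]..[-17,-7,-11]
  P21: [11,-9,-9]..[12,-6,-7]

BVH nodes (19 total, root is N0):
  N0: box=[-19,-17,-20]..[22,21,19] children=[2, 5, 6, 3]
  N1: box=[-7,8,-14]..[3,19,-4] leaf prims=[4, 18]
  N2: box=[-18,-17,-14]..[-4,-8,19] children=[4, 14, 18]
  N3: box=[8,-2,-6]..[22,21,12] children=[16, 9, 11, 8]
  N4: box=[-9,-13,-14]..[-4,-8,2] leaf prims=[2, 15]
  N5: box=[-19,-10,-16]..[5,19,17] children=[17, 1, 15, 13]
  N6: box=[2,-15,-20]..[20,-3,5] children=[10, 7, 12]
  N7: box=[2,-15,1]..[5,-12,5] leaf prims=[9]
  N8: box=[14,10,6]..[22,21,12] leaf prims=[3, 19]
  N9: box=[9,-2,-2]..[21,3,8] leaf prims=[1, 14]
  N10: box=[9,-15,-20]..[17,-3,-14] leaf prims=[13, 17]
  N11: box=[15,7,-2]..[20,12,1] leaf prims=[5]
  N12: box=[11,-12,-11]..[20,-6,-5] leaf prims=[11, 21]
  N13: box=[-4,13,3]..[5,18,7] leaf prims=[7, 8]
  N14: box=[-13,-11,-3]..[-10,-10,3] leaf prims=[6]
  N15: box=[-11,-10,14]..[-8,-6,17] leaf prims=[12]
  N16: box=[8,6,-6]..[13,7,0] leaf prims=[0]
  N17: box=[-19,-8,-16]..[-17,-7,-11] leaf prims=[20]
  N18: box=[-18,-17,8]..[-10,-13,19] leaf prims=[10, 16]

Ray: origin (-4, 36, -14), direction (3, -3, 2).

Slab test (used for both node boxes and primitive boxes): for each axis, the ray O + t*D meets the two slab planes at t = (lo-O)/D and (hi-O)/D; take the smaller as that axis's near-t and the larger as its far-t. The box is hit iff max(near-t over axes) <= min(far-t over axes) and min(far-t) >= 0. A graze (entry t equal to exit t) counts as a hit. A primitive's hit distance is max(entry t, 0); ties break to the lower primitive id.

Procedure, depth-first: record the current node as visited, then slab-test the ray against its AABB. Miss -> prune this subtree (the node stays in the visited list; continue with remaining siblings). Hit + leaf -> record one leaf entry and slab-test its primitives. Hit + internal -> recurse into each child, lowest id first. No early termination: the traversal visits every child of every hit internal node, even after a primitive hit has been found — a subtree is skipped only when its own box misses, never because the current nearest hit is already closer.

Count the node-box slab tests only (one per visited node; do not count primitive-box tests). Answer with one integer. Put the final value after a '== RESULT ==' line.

Trace the traversal:
N0 x:[-5,26/3] y:[5,53/3] z:[-3,33/2] -> hit [5,26/3], descend [2, 3, 5, 6]
  N2 x:[-14/3,0] y:[44/3,53/3] z:[0,33/2] -> miss, prune
  N3 x:[4,26/3] y:[5,38/3] z:[4,13] -> hit [5,26/3], descend [8, 9, 11, 16]
    N8 x:[6,26/3] y:[5,26/3] z:[10,13] -> miss, prune
    N9 x:[13/3,25/3] y:[11,38/3] z:[6,11] -> miss, prune
    N11 x:[19/3,8] y:[8,29/3] z:[6,15/2] -> miss, prune
    N16 x:[4,17/3] y:[29/3,10] z:[4,7] -> miss, prune
  N5 x:[-5,3] y:[17/3,46/3] z:[-1,31/2] -> miss, prune
  N6 x:[2,8] y:[13,17] z:[-3,19/2] -> miss, prune

9 AABB tests over nodes [0, 2, 3, 8, 9, 11, 16, 5, 6]; 0 leaves entered; closest miss.

== RESULT ==
9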